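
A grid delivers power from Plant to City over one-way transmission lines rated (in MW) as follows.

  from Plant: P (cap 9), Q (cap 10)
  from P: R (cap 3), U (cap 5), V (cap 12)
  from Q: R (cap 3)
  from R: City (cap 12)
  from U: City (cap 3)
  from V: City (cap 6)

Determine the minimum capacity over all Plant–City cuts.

12

Augment Plant→P→R→City: bottleneck 3, flow now 3.
Augment Plant→P→U→City: bottleneck 3, flow now 6.
Augment Plant→P→V→City: bottleneck 3, flow now 9.
Augment Plant→Q→R→City: bottleneck 3, flow now 12.
No augmenting path remains; maximum flow = 12.
By max-flow min-cut, the minimum cut capacity equals the max flow.
In the residual graph, reachable from Plant: {Plant, Q}.
Min-cut edges: Plant→P (9), Q→R (3); capacity 9 + 3 = 12.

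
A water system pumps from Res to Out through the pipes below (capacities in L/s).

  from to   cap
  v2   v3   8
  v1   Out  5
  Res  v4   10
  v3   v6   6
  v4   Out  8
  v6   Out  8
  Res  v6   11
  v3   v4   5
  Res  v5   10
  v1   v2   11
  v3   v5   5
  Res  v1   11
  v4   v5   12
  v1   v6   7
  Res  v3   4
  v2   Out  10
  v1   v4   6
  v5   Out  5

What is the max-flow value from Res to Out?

32

Augment Res→v1→Out: bottleneck 5, flow now 5.
Augment Res→v4→Out: bottleneck 8, flow now 13.
Augment Res→v5→Out: bottleneck 5, flow now 18.
Augment Res→v6→Out: bottleneck 8, flow now 26.
Augment Res→v1→v2→Out: bottleneck 6, flow now 32.
No augmenting path remains; maximum flow = 32.
In the residual graph, reachable from Res: {Res, v3, v4, v5, v6}.
Min-cut edges: Res→v1 (11), v4→Out (8), v5→Out (5), v6→Out (8); capacity 11 + 8 + 5 + 8 = 32.
This cut is saturated, so no flow can exceed 32.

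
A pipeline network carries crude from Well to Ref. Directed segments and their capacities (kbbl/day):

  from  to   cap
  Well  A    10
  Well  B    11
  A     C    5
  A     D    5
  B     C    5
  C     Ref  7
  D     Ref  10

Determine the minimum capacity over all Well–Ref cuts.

Augment Well→A→C→Ref: bottleneck 5, flow now 5.
Augment Well→A→D→Ref: bottleneck 5, flow now 10.
Augment Well→B→C→Ref: bottleneck 2, flow now 12.
No augmenting path remains; maximum flow = 12.
By max-flow min-cut, the minimum cut capacity equals the max flow.
In the residual graph, reachable from Well: {Well, A, B, C}.
Min-cut edges: A→D (5), C→Ref (7); capacity 5 + 7 = 12.

12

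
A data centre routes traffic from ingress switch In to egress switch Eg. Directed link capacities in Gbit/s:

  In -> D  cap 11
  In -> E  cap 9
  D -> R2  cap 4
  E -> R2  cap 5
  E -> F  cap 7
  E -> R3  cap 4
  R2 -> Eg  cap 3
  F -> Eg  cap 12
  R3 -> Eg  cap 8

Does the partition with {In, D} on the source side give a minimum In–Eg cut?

No — its capacity is 13, but the minimum cut has capacity 12.

Given cut capacity: 9 + 4 = 13.
Augment In→D→R2→Eg: bottleneck 3, flow now 3.
Augment In→E→F→Eg: bottleneck 7, flow now 10.
Augment In→E→R3→Eg: bottleneck 2, flow now 12.
No augmenting path remains; maximum flow = 12.
In the residual graph, reachable from In: {In, D, R2}.
Min-cut edges: In→E (9), R2→Eg (3); capacity 9 + 3 = 12.
Cut capacity 13 exceeds the max flow 12, so it is not minimum.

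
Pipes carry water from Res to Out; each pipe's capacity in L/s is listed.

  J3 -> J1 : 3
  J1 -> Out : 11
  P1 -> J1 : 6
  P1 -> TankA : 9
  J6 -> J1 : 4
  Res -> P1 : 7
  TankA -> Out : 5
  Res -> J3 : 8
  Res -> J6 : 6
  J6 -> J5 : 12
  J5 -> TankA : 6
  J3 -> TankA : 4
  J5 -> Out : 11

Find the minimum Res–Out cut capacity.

20

Augment Res→J6→J5→Out: bottleneck 6, flow now 6.
Augment Res→P1→TankA→Out: bottleneck 5, flow now 11.
Augment Res→P1→J1→Out: bottleneck 2, flow now 13.
Augment Res→J3→J1→Out: bottleneck 3, flow now 16.
Augment Res→J3→TankA→P1→J1→Out: bottleneck 4, flow now 20. (uses reverse residual edge)
No augmenting path remains; maximum flow = 20.
By max-flow min-cut, the minimum cut capacity equals the max flow.
In the residual graph, reachable from Res: {Res, J3}.
Min-cut edges: Res→J6 (6), Res→P1 (7), J3→TankA (4), J3→J1 (3); capacity 6 + 7 + 4 + 3 = 20.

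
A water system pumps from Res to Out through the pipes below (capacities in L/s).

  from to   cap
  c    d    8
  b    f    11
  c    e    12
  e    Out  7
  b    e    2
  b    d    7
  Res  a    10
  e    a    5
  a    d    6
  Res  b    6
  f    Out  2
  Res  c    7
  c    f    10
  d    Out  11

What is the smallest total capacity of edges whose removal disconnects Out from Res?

Augment Res→a→d→Out: bottleneck 6, flow now 6.
Augment Res→b→d→Out: bottleneck 5, flow now 11.
Augment Res→b→e→Out: bottleneck 1, flow now 12.
Augment Res→c→e→Out: bottleneck 6, flow now 18.
Augment Res→c→f→Out: bottleneck 1, flow now 19.
No augmenting path remains; maximum flow = 19.
By max-flow min-cut, the minimum cut capacity equals the max flow.
In the residual graph, reachable from Res: {Res, a}.
Min-cut edges: Res→b (6), Res→c (7), a→d (6); capacity 6 + 7 + 6 = 19.

19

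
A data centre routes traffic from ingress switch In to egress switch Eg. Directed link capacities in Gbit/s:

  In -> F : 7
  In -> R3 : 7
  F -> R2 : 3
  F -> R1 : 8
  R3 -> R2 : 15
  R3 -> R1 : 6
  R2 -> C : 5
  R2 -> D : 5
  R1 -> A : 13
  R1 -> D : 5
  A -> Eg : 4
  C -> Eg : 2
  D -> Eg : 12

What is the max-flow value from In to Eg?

14

Augment In→F→R2→C→Eg: bottleneck 2, flow now 2.
Augment In→F→R2→D→Eg: bottleneck 1, flow now 3.
Augment In→F→R1→A→Eg: bottleneck 4, flow now 7.
Augment In→R3→R2→D→Eg: bottleneck 4, flow now 11.
Augment In→R3→R1→D→Eg: bottleneck 3, flow now 14.
No augmenting path remains; maximum flow = 14.
In the residual graph, reachable from In: {In}.
Min-cut edges: In→F (7), In→R3 (7); capacity 7 + 7 = 14.
This cut is saturated, so no flow can exceed 14.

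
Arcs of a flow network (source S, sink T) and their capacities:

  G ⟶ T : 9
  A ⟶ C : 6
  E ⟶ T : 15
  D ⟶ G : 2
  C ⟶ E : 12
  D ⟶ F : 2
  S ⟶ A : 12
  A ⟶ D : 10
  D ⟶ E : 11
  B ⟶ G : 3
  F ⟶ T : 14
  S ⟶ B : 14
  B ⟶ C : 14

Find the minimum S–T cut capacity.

22

Augment S→B→G→T: bottleneck 3, flow now 3.
Augment S→A→C→E→T: bottleneck 6, flow now 9.
Augment S→A→D→E→T: bottleneck 6, flow now 15.
Augment S→B→C→E→T: bottleneck 3, flow now 18.
Augment S→B→C→A→D→F→T: bottleneck 2, flow now 20. (uses reverse residual edge)
Augment S→B→C→A→D→G→T: bottleneck 2, flow now 22. (uses reverse residual edge)
No augmenting path remains; maximum flow = 22.
By max-flow min-cut, the minimum cut capacity equals the max flow.
In the residual graph, reachable from S: {S, A, B, C, D, E}.
Min-cut edges: B→G (3), D→F (2), D→G (2), E→T (15); capacity 3 + 2 + 2 + 15 = 22.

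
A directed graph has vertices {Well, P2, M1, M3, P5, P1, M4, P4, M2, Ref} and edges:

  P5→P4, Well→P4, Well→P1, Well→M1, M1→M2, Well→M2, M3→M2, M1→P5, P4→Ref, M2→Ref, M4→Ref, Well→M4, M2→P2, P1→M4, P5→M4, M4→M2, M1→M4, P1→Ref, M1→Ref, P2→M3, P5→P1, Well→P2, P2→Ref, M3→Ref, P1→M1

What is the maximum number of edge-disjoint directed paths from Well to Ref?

Assign every edge capacity 1; by Menger, the answer equals the max flow.
Path Well→P2→Ref (+1); total 1.
Path Well→M1→Ref (+1); total 2.
Path Well→P1→Ref (+1); total 3.
Path Well→M4→Ref (+1); total 4.
Path Well→P4→Ref (+1); total 5.
Path Well→M2→Ref (+1); total 6.
No residual Well→Ref path; max flow = 6.
Certifying cut of size 6: {Well→M1, Well→M2, Well→M4, Well→P1, Well→P2, Well→P4}.

6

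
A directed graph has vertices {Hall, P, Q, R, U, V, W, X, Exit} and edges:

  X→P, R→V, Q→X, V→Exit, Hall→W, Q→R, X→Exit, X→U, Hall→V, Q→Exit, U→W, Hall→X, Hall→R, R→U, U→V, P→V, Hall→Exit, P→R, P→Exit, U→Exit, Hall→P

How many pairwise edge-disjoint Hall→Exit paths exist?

5

Assign every edge capacity 1; by Menger, the answer equals the max flow.
Path Hall→Exit (+1); total 1.
Path Hall→P→Exit (+1); total 2.
Path Hall→V→Exit (+1); total 3.
Path Hall→X→Exit (+1); total 4.
Path Hall→R→U→Exit (+1); total 5.
No residual Hall→Exit path; max flow = 5.
Certifying cut of size 5: {Hall→Exit, Hall→P, Hall→R, Hall→V, Hall→X}.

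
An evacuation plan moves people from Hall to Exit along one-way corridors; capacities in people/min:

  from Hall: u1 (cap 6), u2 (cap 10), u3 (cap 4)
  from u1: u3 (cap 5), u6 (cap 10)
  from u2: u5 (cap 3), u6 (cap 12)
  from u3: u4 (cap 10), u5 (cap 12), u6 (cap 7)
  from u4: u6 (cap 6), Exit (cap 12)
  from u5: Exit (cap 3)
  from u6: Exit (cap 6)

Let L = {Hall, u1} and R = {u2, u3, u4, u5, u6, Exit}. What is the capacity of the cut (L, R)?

Edges leaving {Hall, u1}: Hall→u2 (10), Hall→u3 (4), u1→u3 (5), u1→u6 (10).
Cut capacity = 10 + 4 + 5 + 10 = 29.

29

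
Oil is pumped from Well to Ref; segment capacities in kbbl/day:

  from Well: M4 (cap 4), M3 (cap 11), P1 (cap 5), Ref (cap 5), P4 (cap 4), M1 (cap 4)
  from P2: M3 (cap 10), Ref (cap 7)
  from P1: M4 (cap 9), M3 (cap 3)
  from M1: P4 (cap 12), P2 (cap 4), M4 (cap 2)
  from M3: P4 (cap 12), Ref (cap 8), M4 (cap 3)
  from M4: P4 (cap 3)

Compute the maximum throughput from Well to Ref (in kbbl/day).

Augment Well→Ref: bottleneck 5, flow now 5.
Augment Well→M3→Ref: bottleneck 8, flow now 13.
Augment Well→M1→P2→Ref: bottleneck 4, flow now 17.
No augmenting path remains; maximum flow = 17.
In the residual graph, reachable from Well: {Well, P1, M3, M4, P4}.
Min-cut edges: Well→M1 (4), Well→Ref (5), M3→Ref (8); capacity 4 + 5 + 8 = 17.
This cut is saturated, so no flow can exceed 17.

17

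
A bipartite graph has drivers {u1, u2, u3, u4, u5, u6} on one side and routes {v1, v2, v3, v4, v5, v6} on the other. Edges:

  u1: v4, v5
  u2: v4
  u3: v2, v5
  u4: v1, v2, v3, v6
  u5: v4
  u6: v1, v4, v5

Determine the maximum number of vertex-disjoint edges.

5

Unit-capacity flow: source→left, listed edges, right→sink; max matching = max flow.
Augmenting path u1→v4 (+1); matched 1.
Augmenting path u3→v2 (+1); matched 2.
Augmenting path u4→v1 (+1); matched 3.
Augmenting path u6→v5 (+1); matched 4.
Augmenting path u2→v4→u1→v5→u6→v1→u4→v3 (+1); matched 5.
No augmenting path remains; maximum matching = 5.
König certificate: {u1, u3, u4, u6, v4} is a vertex cover of size 5 (every listed pair touches it), so no matching can be larger.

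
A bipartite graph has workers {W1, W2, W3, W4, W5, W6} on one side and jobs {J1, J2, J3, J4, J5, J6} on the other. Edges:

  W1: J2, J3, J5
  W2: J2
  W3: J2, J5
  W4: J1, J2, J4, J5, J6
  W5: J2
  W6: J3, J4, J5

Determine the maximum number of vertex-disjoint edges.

Unit-capacity flow: source→left, listed edges, right→sink; max matching = max flow.
Augmenting path W1→J2 (+1); matched 1.
Augmenting path W3→J5 (+1); matched 2.
Augmenting path W4→J1 (+1); matched 3.
Augmenting path W6→J3 (+1); matched 4.
Augmenting path W2→J2→W1→J3→W6→J4 (+1); matched 5.
No augmenting path remains; maximum matching = 5.
König certificate: {W1, W3, W4, W6, J2} is a vertex cover of size 5 (every listed pair touches it), so no matching can be larger.

5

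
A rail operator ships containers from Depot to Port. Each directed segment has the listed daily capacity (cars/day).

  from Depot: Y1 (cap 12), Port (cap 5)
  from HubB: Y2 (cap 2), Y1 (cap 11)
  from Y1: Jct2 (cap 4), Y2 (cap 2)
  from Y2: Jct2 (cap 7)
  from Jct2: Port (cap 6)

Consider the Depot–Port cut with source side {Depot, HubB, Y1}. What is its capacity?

Edges leaving {Depot, HubB, Y1}: Depot→Port (5), HubB→Y2 (2), Y1→Y2 (2), Y1→Jct2 (4).
Cut capacity = 5 + 2 + 2 + 4 = 13.

13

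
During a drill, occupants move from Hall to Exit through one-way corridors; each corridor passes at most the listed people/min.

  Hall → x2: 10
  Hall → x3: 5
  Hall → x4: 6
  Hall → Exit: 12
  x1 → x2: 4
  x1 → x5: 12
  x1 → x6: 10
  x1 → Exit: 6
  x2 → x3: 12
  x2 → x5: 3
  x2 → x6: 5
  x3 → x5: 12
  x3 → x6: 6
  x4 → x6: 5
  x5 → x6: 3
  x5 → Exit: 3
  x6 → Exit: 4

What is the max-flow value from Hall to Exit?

Augment Hall→Exit: bottleneck 12, flow now 12.
Augment Hall→x2→x5→Exit: bottleneck 3, flow now 15.
Augment Hall→x2→x6→Exit: bottleneck 4, flow now 19.
No augmenting path remains; maximum flow = 19.
In the residual graph, reachable from Hall: {Hall, x2, x3, x4, x5, x6}.
Min-cut edges: Hall→Exit (12), x5→Exit (3), x6→Exit (4); capacity 12 + 3 + 4 = 19.
This cut is saturated, so no flow can exceed 19.

19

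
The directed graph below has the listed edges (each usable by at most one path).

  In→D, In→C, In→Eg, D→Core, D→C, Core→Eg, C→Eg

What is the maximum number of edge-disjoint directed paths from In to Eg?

3

Assign every edge capacity 1; by Menger, the answer equals the max flow.
Path In→Eg (+1); total 1.
Path In→C→Eg (+1); total 2.
Path In→D→Core→Eg (+1); total 3.
No residual In→Eg path; max flow = 3.
Certifying cut of size 3: {In→C, In→D, In→Eg}.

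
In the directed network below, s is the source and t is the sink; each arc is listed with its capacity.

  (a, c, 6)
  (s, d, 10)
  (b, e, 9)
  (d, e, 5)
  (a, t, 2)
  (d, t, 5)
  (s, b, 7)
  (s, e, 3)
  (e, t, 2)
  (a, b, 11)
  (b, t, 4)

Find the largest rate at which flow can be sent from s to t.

11

Augment s→b→t: bottleneck 4, flow now 4.
Augment s→d→t: bottleneck 5, flow now 9.
Augment s→e→t: bottleneck 2, flow now 11.
No augmenting path remains; maximum flow = 11.
In the residual graph, reachable from s: {s, b, d, e}.
Min-cut edges: b→t (4), d→t (5), e→t (2); capacity 4 + 5 + 2 = 11.
This cut is saturated, so no flow can exceed 11.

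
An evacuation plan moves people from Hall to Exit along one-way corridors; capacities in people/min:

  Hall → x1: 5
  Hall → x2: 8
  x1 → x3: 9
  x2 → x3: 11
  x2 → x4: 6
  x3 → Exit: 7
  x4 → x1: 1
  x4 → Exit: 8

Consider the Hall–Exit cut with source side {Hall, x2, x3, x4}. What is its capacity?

21

Edges leaving {Hall, x2, x3, x4}: Hall→x1 (5), x3→Exit (7), x4→x1 (1), x4→Exit (8).
Cut capacity = 5 + 7 + 1 + 8 = 21.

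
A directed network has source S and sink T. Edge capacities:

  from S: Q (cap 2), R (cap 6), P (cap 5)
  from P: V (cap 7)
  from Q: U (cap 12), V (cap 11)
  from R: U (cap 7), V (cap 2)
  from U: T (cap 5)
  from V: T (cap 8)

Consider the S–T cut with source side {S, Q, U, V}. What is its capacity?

Edges leaving {S, Q, U, V}: S→P (5), S→R (6), U→T (5), V→T (8).
Cut capacity = 5 + 6 + 5 + 8 = 24.

24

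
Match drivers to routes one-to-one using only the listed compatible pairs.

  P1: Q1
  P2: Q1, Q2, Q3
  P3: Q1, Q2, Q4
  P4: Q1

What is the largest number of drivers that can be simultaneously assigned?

Unit-capacity flow: source→left, listed edges, right→sink; max matching = max flow.
Augmenting path P1→Q1 (+1); matched 1.
Augmenting path P2→Q2 (+1); matched 2.
Augmenting path P3→Q4 (+1); matched 3.
No augmenting path remains; maximum matching = 3.
König certificate: {P2, P3, Q1} is a vertex cover of size 3 (every listed pair touches it), so no matching can be larger.

3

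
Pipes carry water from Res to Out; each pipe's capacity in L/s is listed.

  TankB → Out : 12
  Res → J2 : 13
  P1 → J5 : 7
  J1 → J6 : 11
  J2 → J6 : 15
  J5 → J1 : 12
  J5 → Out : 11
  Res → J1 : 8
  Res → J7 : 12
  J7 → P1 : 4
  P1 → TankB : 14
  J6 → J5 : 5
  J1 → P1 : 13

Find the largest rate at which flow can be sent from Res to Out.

Augment Res→J1→P1→J5→Out: bottleneck 7, flow now 7.
Augment Res→J1→P1→TankB→Out: bottleneck 1, flow now 8.
Augment Res→J7→P1→TankB→Out: bottleneck 4, flow now 12.
Augment Res→J2→J6→J5→Out: bottleneck 4, flow now 16.
Augment Res→J2→J6→J5→P1→TankB→Out: bottleneck 1, flow now 17. (uses reverse residual edge)
No augmenting path remains; maximum flow = 17.
In the residual graph, reachable from Res: {Res, J7, J2, J6}.
Min-cut edges: Res→J1 (8), J7→P1 (4), J6→J5 (5); capacity 8 + 4 + 5 = 17.
This cut is saturated, so no flow can exceed 17.

17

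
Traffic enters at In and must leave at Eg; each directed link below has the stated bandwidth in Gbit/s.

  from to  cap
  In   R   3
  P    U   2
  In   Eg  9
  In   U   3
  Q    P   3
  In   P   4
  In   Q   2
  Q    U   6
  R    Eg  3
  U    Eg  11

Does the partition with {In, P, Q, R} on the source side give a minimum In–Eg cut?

Given cut capacity: 3 + 9 + 2 + 6 + 3 = 23.
Augment In→Eg: bottleneck 9, flow now 9.
Augment In→R→Eg: bottleneck 3, flow now 12.
Augment In→U→Eg: bottleneck 3, flow now 15.
Augment In→P→U→Eg: bottleneck 2, flow now 17.
Augment In→Q→U→Eg: bottleneck 2, flow now 19.
No augmenting path remains; maximum flow = 19.
In the residual graph, reachable from In: {In, P}.
Min-cut edges: In→Q (2), In→R (3), In→U (3), In→Eg (9), P→U (2); capacity 2 + 3 + 3 + 9 + 2 = 19.
Cut capacity 23 exceeds the max flow 19, so it is not minimum.

No — its capacity is 23, but the minimum cut has capacity 19.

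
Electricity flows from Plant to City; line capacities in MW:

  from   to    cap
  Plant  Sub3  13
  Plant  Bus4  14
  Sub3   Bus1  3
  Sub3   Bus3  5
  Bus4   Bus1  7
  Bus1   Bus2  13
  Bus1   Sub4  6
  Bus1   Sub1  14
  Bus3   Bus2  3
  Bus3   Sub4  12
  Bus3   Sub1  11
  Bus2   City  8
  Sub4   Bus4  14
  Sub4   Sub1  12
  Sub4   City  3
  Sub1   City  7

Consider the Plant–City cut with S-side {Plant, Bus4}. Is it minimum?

Given cut capacity: 13 + 7 = 20.
Augment Plant→Sub3→Bus1→Bus2→City: bottleneck 3, flow now 3.
Augment Plant→Sub3→Bus3→Bus2→City: bottleneck 3, flow now 6.
Augment Plant→Sub3→Bus3→Sub4→City: bottleneck 2, flow now 8.
Augment Plant→Bus4→Bus1→Bus2→City: bottleneck 2, flow now 10.
Augment Plant→Bus4→Bus1→Sub4→City: bottleneck 1, flow now 11.
Augment Plant→Bus4→Bus1→Sub1→City: bottleneck 4, flow now 15.
No augmenting path remains; maximum flow = 15.
In the residual graph, reachable from Plant: {Plant, Sub3, Bus4}.
Min-cut edges: Sub3→Bus1 (3), Sub3→Bus3 (5), Bus4→Bus1 (7); capacity 3 + 5 + 7 = 15.
Cut capacity 20 exceeds the max flow 15, so it is not minimum.

No — its capacity is 20, but the minimum cut has capacity 15.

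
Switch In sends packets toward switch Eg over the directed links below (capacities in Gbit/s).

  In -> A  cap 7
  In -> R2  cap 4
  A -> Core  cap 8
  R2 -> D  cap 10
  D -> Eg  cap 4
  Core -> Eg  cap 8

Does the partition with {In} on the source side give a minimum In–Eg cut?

Yes — it is a minimum cut (capacity 11).

Given cut capacity: 7 + 4 = 11.
Augment In→A→Core→Eg: bottleneck 7, flow now 7.
Augment In→R2→D→Eg: bottleneck 4, flow now 11.
No augmenting path remains; maximum flow = 11.
Cut capacity 11 equals the max flow, so it is a minimum cut.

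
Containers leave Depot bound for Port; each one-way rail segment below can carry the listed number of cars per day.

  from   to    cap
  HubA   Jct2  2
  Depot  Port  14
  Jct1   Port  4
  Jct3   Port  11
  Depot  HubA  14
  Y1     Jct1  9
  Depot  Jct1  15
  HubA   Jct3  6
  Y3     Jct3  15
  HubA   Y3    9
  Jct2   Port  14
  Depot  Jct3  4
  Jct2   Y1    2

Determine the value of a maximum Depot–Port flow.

31

Augment Depot→Port: bottleneck 14, flow now 14.
Augment Depot→Jct1→Port: bottleneck 4, flow now 18.
Augment Depot→Jct3→Port: bottleneck 4, flow now 22.
Augment Depot→HubA→Jct2→Port: bottleneck 2, flow now 24.
Augment Depot→HubA→Jct3→Port: bottleneck 6, flow now 30.
Augment Depot→HubA→Y3→Jct3→Port: bottleneck 1, flow now 31.
No augmenting path remains; maximum flow = 31.
In the residual graph, reachable from Depot: {Depot, HubA, Jct1, Y3, Jct3}.
Min-cut edges: Depot→Port (14), HubA→Jct2 (2), Jct1→Port (4), Jct3→Port (11); capacity 14 + 2 + 4 + 11 = 31.
This cut is saturated, so no flow can exceed 31.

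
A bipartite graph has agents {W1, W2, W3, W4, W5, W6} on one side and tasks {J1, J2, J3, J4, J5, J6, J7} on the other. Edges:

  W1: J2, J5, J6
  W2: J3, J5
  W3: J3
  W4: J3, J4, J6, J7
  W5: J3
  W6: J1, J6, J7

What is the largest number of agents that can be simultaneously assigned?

5

Unit-capacity flow: source→left, listed edges, right→sink; max matching = max flow.
Augmenting path W1→J2 (+1); matched 1.
Augmenting path W2→J3 (+1); matched 2.
Augmenting path W4→J4 (+1); matched 3.
Augmenting path W6→J1 (+1); matched 4.
Augmenting path W3→J3→W2→J5 (+1); matched 5.
No augmenting path remains; maximum matching = 5.
König certificate: {W1, W2, W4, W6, J3} is a vertex cover of size 5 (every listed pair touches it), so no matching can be larger.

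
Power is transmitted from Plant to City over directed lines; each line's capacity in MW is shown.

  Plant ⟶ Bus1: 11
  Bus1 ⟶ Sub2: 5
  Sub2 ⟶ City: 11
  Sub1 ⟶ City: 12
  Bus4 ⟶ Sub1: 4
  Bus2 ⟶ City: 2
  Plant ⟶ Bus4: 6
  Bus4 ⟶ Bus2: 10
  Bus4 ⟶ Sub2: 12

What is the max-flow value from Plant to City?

Augment Plant→Bus1→Sub2→City: bottleneck 5, flow now 5.
Augment Plant→Bus4→Sub1→City: bottleneck 4, flow now 9.
Augment Plant→Bus4→Sub2→City: bottleneck 2, flow now 11.
No augmenting path remains; maximum flow = 11.
In the residual graph, reachable from Plant: {Plant, Bus1}.
Min-cut edges: Plant→Bus4 (6), Bus1→Sub2 (5); capacity 6 + 5 = 11.
This cut is saturated, so no flow can exceed 11.

11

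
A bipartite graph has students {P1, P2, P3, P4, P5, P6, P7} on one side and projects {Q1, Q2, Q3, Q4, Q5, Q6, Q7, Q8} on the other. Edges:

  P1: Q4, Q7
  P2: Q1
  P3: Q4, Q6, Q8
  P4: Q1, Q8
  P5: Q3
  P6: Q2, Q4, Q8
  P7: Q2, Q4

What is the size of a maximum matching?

7

Unit-capacity flow: source→left, listed edges, right→sink; max matching = max flow.
Augmenting path P1→Q4 (+1); matched 1.
Augmenting path P2→Q1 (+1); matched 2.
Augmenting path P3→Q6 (+1); matched 3.
Augmenting path P4→Q8 (+1); matched 4.
Augmenting path P5→Q3 (+1); matched 5.
Augmenting path P6→Q2 (+1); matched 6.
Augmenting path P7→Q4→P1→Q7 (+1); matched 7.
No augmenting path remains; maximum matching = 7.
König certificate: {P1, P2, P3, P4, P5, P6, P7} is a vertex cover of size 7 (every listed pair touches it), so no matching can be larger.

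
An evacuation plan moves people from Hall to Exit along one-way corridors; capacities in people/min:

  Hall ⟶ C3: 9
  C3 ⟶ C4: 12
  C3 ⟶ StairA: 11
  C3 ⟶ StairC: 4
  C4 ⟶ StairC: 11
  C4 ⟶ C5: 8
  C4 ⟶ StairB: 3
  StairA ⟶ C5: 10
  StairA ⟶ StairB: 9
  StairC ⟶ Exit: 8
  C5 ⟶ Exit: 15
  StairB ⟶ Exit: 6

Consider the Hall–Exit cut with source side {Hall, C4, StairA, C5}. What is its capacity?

47

Edges leaving {Hall, C4, StairA, C5}: Hall→C3 (9), C4→StairC (11), C4→StairB (3), StairA→StairB (9), C5→Exit (15).
Cut capacity = 9 + 11 + 3 + 9 + 15 = 47.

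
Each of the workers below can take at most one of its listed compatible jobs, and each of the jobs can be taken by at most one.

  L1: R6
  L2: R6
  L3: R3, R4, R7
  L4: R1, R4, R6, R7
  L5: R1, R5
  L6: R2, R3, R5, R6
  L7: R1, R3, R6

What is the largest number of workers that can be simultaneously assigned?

Unit-capacity flow: source→left, listed edges, right→sink; max matching = max flow.
Augmenting path L1→R6 (+1); matched 1.
Augmenting path L3→R3 (+1); matched 2.
Augmenting path L4→R1 (+1); matched 3.
Augmenting path L5→R5 (+1); matched 4.
Augmenting path L6→R2 (+1); matched 5.
Augmenting path L7→R1→L4→R4 (+1); matched 6.
No augmenting path remains; maximum matching = 6.
König certificate: {L3, L4, L5, L6, L7, R6} is a vertex cover of size 6 (every listed pair touches it), so no matching can be larger.

6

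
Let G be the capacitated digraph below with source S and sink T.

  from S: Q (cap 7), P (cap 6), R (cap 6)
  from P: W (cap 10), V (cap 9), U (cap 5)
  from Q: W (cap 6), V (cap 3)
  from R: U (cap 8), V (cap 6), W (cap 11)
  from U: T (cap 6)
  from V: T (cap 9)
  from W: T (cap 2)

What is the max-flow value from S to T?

17

Augment S→P→U→T: bottleneck 5, flow now 5.
Augment S→P→V→T: bottleneck 1, flow now 6.
Augment S→Q→V→T: bottleneck 3, flow now 9.
Augment S→Q→W→T: bottleneck 2, flow now 11.
Augment S→R→U→T: bottleneck 1, flow now 12.
Augment S→R→V→T: bottleneck 5, flow now 17.
No augmenting path remains; maximum flow = 17.
In the residual graph, reachable from S: {S, Q, W}.
Min-cut edges: S→P (6), S→R (6), Q→V (3), W→T (2); capacity 6 + 6 + 3 + 2 = 17.
This cut is saturated, so no flow can exceed 17.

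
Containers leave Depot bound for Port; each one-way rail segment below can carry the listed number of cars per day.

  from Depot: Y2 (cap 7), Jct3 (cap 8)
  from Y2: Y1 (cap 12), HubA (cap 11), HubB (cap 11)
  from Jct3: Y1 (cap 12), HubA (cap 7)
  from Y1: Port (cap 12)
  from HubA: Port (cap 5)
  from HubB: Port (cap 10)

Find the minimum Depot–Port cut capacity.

Augment Depot→Y2→Y1→Port: bottleneck 7, flow now 7.
Augment Depot→Jct3→Y1→Port: bottleneck 5, flow now 12.
Augment Depot→Jct3→HubA→Port: bottleneck 3, flow now 15.
No augmenting path remains; maximum flow = 15.
By max-flow min-cut, the minimum cut capacity equals the max flow.
In the residual graph, reachable from Depot: {Depot}.
Min-cut edges: Depot→Y2 (7), Depot→Jct3 (8); capacity 7 + 8 = 15.

15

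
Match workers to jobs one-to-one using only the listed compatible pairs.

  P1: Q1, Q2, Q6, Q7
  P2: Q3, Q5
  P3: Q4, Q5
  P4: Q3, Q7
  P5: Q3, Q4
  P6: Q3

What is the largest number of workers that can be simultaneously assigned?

5

Unit-capacity flow: source→left, listed edges, right→sink; max matching = max flow.
Augmenting path P1→Q1 (+1); matched 1.
Augmenting path P2→Q3 (+1); matched 2.
Augmenting path P3→Q4 (+1); matched 3.
Augmenting path P4→Q7 (+1); matched 4.
Augmenting path P5→Q3→P2→Q5 (+1); matched 5.
No augmenting path remains; maximum matching = 5.
König certificate: {P1, P4, Q3, Q4, Q5} is a vertex cover of size 5 (every listed pair touches it), so no matching can be larger.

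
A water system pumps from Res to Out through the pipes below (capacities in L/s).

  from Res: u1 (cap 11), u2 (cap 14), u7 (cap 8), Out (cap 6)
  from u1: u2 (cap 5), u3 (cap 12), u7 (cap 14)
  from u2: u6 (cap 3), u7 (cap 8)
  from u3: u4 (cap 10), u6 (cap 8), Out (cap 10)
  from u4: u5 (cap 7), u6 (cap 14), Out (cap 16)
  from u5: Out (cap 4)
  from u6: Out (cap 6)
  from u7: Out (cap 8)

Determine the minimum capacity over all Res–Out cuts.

Augment Res→Out: bottleneck 6, flow now 6.
Augment Res→u7→Out: bottleneck 8, flow now 14.
Augment Res→u1→u3→Out: bottleneck 10, flow now 24.
Augment Res→u2→u6→Out: bottleneck 3, flow now 27.
Augment Res→u1→u3→u4→Out: bottleneck 1, flow now 28.
No augmenting path remains; maximum flow = 28.
By max-flow min-cut, the minimum cut capacity equals the max flow.
In the residual graph, reachable from Res: {Res, u2, u7}.
Min-cut edges: Res→u1 (11), Res→Out (6), u2→u6 (3), u7→Out (8); capacity 11 + 6 + 3 + 8 = 28.

28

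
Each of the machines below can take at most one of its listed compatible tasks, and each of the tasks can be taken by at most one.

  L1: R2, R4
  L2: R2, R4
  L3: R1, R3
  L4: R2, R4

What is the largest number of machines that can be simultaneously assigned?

Unit-capacity flow: source→left, listed edges, right→sink; max matching = max flow.
Augmenting path L1→R2 (+1); matched 1.
Augmenting path L2→R4 (+1); matched 2.
Augmenting path L3→R1 (+1); matched 3.
No augmenting path remains; maximum matching = 3.
König certificate: {L3, R2, R4} is a vertex cover of size 3 (every listed pair touches it), so no matching can be larger.

3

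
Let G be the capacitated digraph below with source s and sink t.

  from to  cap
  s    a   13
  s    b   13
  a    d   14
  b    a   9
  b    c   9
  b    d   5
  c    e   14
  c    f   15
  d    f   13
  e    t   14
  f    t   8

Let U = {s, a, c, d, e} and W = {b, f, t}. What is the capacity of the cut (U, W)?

55

Edges leaving {s, a, c, d, e}: s→b (13), c→f (15), d→f (13), e→t (14).
Cut capacity = 13 + 15 + 13 + 14 = 55.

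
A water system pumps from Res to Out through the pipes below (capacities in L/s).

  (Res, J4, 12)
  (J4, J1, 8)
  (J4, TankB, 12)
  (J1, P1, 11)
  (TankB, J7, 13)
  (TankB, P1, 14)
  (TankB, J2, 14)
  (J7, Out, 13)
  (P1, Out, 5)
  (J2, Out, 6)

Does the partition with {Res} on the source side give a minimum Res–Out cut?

Given cut capacity: 12 = 12.
Augment Res→J4→J1→P1→Out: bottleneck 5, flow now 5.
Augment Res→J4→TankB→J7→Out: bottleneck 7, flow now 12.
No augmenting path remains; maximum flow = 12.
Cut capacity 12 equals the max flow, so it is a minimum cut.

Yes — it is a minimum cut (capacity 12).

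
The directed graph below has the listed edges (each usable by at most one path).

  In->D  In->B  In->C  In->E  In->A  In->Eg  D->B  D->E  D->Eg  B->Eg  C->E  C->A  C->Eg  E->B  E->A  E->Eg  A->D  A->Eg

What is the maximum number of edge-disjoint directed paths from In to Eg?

6

Assign every edge capacity 1; by Menger, the answer equals the max flow.
Path In→Eg (+1); total 1.
Path In→D→Eg (+1); total 2.
Path In→B→Eg (+1); total 3.
Path In→C→Eg (+1); total 4.
Path In→E→Eg (+1); total 5.
Path In→A→Eg (+1); total 6.
No residual In→Eg path; max flow = 6.
Certifying cut of size 6: {In→A, In→B, In→C, In→D, In→E, In→Eg}.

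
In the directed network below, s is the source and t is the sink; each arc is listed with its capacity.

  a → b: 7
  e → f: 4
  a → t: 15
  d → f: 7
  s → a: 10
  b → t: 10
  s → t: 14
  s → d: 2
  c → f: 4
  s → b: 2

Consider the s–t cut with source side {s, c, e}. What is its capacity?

Edges leaving {s, c, e}: s→a (10), s→b (2), s→d (2), s→t (14), c→f (4), e→f (4).
Cut capacity = 10 + 2 + 2 + 14 + 4 + 4 = 36.

36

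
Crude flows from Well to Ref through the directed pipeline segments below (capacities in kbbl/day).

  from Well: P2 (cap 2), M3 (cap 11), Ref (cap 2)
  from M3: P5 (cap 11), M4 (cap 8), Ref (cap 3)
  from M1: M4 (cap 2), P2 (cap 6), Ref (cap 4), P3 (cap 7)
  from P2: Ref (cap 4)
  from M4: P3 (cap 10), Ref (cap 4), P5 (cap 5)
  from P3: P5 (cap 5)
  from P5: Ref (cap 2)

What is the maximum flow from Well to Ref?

Augment Well→Ref: bottleneck 2, flow now 2.
Augment Well→M3→Ref: bottleneck 3, flow now 5.
Augment Well→P2→Ref: bottleneck 2, flow now 7.
Augment Well→M3→M4→Ref: bottleneck 4, flow now 11.
Augment Well→M3→P5→Ref: bottleneck 2, flow now 13.
No augmenting path remains; maximum flow = 13.
In the residual graph, reachable from Well: {Well, M3, M4, P3, P5}.
Min-cut edges: Well→P2 (2), Well→Ref (2), M3→Ref (3), M4→Ref (4), P5→Ref (2); capacity 2 + 2 + 3 + 4 + 2 = 13.
This cut is saturated, so no flow can exceed 13.

13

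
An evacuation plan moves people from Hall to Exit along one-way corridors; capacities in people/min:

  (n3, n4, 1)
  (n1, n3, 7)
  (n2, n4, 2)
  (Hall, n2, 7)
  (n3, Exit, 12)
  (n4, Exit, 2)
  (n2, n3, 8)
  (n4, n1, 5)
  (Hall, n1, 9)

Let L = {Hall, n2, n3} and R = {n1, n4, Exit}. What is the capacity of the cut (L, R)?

24

Edges leaving {Hall, n2, n3}: Hall→n1 (9), n2→n4 (2), n3→n4 (1), n3→Exit (12).
Cut capacity = 9 + 2 + 1 + 12 = 24.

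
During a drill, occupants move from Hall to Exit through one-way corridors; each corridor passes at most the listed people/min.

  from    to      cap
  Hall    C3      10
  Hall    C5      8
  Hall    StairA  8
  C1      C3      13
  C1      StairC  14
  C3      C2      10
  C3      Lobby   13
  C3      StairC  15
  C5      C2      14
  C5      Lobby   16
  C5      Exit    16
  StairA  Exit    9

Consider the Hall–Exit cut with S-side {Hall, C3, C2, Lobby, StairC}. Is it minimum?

Yes — it is a minimum cut (capacity 16).

Given cut capacity: 8 + 8 = 16.
Augment Hall→C5→Exit: bottleneck 8, flow now 8.
Augment Hall→StairA→Exit: bottleneck 8, flow now 16.
No augmenting path remains; maximum flow = 16.
Cut capacity 16 equals the max flow, so it is a minimum cut.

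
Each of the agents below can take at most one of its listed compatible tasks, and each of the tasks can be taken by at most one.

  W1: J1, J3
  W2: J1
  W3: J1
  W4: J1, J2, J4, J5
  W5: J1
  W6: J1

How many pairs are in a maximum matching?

Unit-capacity flow: source→left, listed edges, right→sink; max matching = max flow.
Augmenting path W1→J1 (+1); matched 1.
Augmenting path W4→J2 (+1); matched 2.
Augmenting path W2→J1→W1→J3 (+1); matched 3.
No augmenting path remains; maximum matching = 3.
König certificate: {W1, W4, J1} is a vertex cover of size 3 (every listed pair touches it), so no matching can be larger.

3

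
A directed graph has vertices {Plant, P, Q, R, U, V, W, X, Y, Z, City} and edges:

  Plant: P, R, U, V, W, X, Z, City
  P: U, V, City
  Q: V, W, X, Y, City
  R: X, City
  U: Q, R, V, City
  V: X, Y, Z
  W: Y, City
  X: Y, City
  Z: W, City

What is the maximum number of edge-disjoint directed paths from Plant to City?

7

Assign every edge capacity 1; by Menger, the answer equals the max flow.
Path Plant→City (+1); total 1.
Path Plant→P→City (+1); total 2.
Path Plant→R→City (+1); total 3.
Path Plant→U→City (+1); total 4.
Path Plant→W→City (+1); total 5.
Path Plant→X→City (+1); total 6.
Path Plant→Z→City (+1); total 7.
No residual Plant→City path; max flow = 7.
Certifying cut of size 7: {Plant→City, Plant→P, Plant→R, Plant→U, W→City, X→City, Z→City}.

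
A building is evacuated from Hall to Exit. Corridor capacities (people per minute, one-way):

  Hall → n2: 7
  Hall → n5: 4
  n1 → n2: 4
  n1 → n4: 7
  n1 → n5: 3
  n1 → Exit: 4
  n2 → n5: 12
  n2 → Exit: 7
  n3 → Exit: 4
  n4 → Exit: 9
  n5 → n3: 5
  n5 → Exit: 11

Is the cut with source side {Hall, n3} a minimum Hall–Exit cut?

No — its capacity is 15, but the minimum cut has capacity 11.

Given cut capacity: 7 + 4 + 4 = 15.
Augment Hall→n2→Exit: bottleneck 7, flow now 7.
Augment Hall→n5→Exit: bottleneck 4, flow now 11.
No augmenting path remains; maximum flow = 11.
In the residual graph, reachable from Hall: {Hall}.
Min-cut edges: Hall→n2 (7), Hall→n5 (4); capacity 7 + 4 = 11.
Cut capacity 15 exceeds the max flow 11, so it is not minimum.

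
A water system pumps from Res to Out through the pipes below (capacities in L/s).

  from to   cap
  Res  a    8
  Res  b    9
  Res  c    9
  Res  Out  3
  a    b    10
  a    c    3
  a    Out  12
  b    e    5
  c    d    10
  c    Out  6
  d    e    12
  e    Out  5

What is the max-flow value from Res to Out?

22

Augment Res→Out: bottleneck 3, flow now 3.
Augment Res→a→Out: bottleneck 8, flow now 11.
Augment Res→c→Out: bottleneck 6, flow now 17.
Augment Res→b→e→Out: bottleneck 5, flow now 22.
No augmenting path remains; maximum flow = 22.
In the residual graph, reachable from Res: {Res, b, c, d, e}.
Min-cut edges: Res→a (8), Res→Out (3), c→Out (6), e→Out (5); capacity 8 + 3 + 6 + 5 = 22.
This cut is saturated, so no flow can exceed 22.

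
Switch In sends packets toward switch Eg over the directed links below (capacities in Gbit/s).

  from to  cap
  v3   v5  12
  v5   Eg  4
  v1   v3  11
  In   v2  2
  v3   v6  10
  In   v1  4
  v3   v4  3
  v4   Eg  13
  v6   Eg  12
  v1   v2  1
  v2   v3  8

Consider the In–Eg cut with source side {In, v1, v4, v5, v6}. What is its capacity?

Edges leaving {In, v1, v4, v5, v6}: In→v2 (2), v1→v2 (1), v1→v3 (11), v4→Eg (13), v5→Eg (4), v6→Eg (12).
Cut capacity = 2 + 1 + 11 + 13 + 4 + 12 = 43.

43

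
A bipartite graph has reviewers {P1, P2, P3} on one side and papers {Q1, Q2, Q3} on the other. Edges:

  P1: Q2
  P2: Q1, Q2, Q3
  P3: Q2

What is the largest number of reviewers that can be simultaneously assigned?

Unit-capacity flow: source→left, listed edges, right→sink; max matching = max flow.
Augmenting path P1→Q2 (+1); matched 1.
Augmenting path P2→Q1 (+1); matched 2.
No augmenting path remains; maximum matching = 2.
König certificate: {P2, Q2} is a vertex cover of size 2 (every listed pair touches it), so no matching can be larger.

2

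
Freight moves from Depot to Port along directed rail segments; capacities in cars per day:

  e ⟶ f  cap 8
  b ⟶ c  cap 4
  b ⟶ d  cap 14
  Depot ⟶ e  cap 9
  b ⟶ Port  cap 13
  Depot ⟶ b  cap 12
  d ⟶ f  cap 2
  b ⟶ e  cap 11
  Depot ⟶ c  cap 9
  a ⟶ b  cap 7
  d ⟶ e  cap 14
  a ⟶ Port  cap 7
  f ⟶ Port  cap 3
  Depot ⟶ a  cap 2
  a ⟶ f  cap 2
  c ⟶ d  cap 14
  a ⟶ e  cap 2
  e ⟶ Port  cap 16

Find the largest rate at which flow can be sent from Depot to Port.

32

Augment Depot→a→Port: bottleneck 2, flow now 2.
Augment Depot→b→Port: bottleneck 12, flow now 14.
Augment Depot→e→Port: bottleneck 9, flow now 23.
Augment Depot→c→d→e→Port: bottleneck 7, flow now 30.
Augment Depot→c→d→f→Port: bottleneck 2, flow now 32.
No augmenting path remains; maximum flow = 32.
In the residual graph, reachable from Depot: {Depot}.
Min-cut edges: Depot→a (2), Depot→b (12), Depot→c (9), Depot→e (9); capacity 2 + 12 + 9 + 9 = 32.
This cut is saturated, so no flow can exceed 32.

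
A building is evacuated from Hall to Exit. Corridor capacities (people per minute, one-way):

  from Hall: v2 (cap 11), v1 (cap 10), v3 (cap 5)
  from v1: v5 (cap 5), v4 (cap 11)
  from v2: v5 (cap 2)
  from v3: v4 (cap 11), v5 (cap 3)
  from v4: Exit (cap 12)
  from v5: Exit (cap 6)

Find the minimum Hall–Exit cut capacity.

Augment Hall→v1→v4→Exit: bottleneck 10, flow now 10.
Augment Hall→v2→v5→Exit: bottleneck 2, flow now 12.
Augment Hall→v3→v4→Exit: bottleneck 2, flow now 14.
Augment Hall→v3→v5→Exit: bottleneck 3, flow now 17.
No augmenting path remains; maximum flow = 17.
By max-flow min-cut, the minimum cut capacity equals the max flow.
In the residual graph, reachable from Hall: {Hall, v2}.
Min-cut edges: Hall→v1 (10), Hall→v3 (5), v2→v5 (2); capacity 10 + 5 + 2 = 17.

17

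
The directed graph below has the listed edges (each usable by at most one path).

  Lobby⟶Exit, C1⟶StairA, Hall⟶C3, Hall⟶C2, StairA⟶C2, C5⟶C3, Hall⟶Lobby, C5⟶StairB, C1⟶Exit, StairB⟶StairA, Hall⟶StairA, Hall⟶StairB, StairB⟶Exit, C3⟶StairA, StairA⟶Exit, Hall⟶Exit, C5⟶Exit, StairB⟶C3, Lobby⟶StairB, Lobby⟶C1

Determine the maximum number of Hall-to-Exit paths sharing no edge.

4

Assign every edge capacity 1; by Menger, the answer equals the max flow.
Path Hall→Exit (+1); total 1.
Path Hall→Lobby→Exit (+1); total 2.
Path Hall→StairB→Exit (+1); total 3.
Path Hall→StairA→Exit (+1); total 4.
No residual Hall→Exit path; max flow = 4.
Certifying cut of size 4: {Hall→Exit, Hall→Lobby, Hall→StairB, StairA→Exit}.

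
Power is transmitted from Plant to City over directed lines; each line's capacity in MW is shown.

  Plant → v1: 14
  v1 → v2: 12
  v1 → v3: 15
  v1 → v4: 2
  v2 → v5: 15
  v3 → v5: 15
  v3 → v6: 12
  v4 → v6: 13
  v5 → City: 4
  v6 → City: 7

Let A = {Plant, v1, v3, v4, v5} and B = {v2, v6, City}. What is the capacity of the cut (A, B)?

Edges leaving {Plant, v1, v3, v4, v5}: v1→v2 (12), v3→v6 (12), v4→v6 (13), v5→City (4).
Cut capacity = 12 + 12 + 13 + 4 = 41.

41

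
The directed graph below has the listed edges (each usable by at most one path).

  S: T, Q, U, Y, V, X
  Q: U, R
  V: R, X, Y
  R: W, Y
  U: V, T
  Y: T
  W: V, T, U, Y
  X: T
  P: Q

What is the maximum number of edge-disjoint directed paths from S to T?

5

Assign every edge capacity 1; by Menger, the answer equals the max flow.
Path S→T (+1); total 1.
Path S→U→T (+1); total 2.
Path S→X→T (+1); total 3.
Path S→Y→T (+1); total 4.
Path S→Q→R→W→T (+1); total 5.
No residual S→T path; max flow = 5.
Certifying cut of size 5: {R→W, S→T, U→T, X→T, Y→T}.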